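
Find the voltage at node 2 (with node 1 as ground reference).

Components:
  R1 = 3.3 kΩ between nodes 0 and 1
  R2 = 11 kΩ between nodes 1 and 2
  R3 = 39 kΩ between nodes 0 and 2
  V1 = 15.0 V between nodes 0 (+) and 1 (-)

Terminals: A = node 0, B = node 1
Nodal analysis, taking node 1 as the 0 V reference.
Source V1 fixes V_0 = 15 V.
KCL at each unknown node (sum of currents leaving = 0; resistances in Ω):
  Node 2: (V_2 - 0)/11000 + (V_2 - 15)/39000 = 0
Collecting terms: 0.0001166 × V_2 = 0.0003846  =>  V_2 = 3.3 V
The requested potential is V_2 = 3.3 V.

Final answer: V_2 = 3.3 V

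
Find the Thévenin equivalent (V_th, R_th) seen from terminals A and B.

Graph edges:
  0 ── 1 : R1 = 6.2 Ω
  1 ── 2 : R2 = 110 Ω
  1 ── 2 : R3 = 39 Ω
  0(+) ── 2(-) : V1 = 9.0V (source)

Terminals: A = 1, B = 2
Step 1 — V_th is the open-circuit voltage V_A - V_B (nothing connected across the terminals).
Nodal analysis, taking node 2 as the 0 V reference.
Source V1 fixes V_0 = 9 V.
KCL at each unknown node (sum of currents leaving = 0; resistances in Ω):
  Node 1: (V_1 - 9)/6.2 + (V_1 - 0)/110 + (V_1 - 0)/39 = 0
Collecting terms: 0.196 × V_1 = 1.452  =>  V_1 = 7.405 V
V_th = V_1 - V_2 = 7.405 - 0 = 7.405 V
Step 2 — R_th: zero the source — replace V1 by a short circuit (node 2 merges into node 0) — and find the resistance seen between A (node 1) and B (node 0).
Reduce the network between node 1 (A) and node 0 (B) by series/parallel combination:
  Rp1 = R1 ‖ R2 ‖ R3 (parallel, all between nodes 0 and 1) = 1/(1/6.2 + 1/110 + 1/39) = 5.101 Ω
R_th = 5.101 Ω

Final answer: V_th = 7.405 V, R_th = 5.101 Ω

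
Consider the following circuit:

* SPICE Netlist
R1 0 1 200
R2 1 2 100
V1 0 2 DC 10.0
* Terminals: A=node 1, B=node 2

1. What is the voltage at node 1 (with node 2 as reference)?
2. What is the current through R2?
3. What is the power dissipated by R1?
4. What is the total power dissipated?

Nodal analysis, taking node 2 as the 0 V reference.
Source V1 fixes V_0 = 10 V.
KCL at each unknown node (sum of currents leaving = 0; resistances in Ω):
  Node 1: (V_1 - 10)/200 + (V_1 - 0)/100 = 0
Collecting terms: 0.015 × V_1 = 0.05  =>  V_1 = 3.333 V
Part 1:
  Read off the nodal solution: V_1 = 3.333 V
Part 2:
  I_R2 = (V_1 - V_2)/R2 = (3.333 - 0)/100 = 0.03333 A
  Magnitude: I_R2 = 0.03333 A
Part 3:
  I_R1 = (V_0 - V_1)/R1 = (10 - 3.333)/200 = 0.03333 A
  P_R1 = I_R1² × R1 = (0.03333)² × 200 = 0.2222 W
Part 4:
  Power in each resistor, P = (ΔV)²/R:
    P_R1 = (10 - 3.333)²/200 = 0.2222 W
    P_R2 = (3.333 - 0)²/100 = 0.1111 W
  P_total = P_R1 + P_R2 = 0.3333 W

Final answers:
1. V_1 = 3.333 V
2. I_R2 = 0.03333 A
3. P_R1 = 0.2222 W
4. P_total = 0.3333 W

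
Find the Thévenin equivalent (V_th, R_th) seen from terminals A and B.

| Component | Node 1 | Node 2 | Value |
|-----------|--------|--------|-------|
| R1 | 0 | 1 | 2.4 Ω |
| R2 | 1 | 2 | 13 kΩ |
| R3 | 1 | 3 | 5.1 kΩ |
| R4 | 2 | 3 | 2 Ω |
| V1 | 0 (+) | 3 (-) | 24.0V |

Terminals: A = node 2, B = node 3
Step 1 — V_th is the open-circuit voltage V_A - V_B (nothing connected across the terminals).
Nodal analysis, taking node 3 as the 0 V reference.
Source V1 fixes V_0 = 24 V.
KCL at each unknown node (sum of currents leaving = 0; resistances in Ω):
  Node 1: (V_1 - 24)/2.4 + (V_1 - V_2)/13000 + (V_1 - 0)/5100 = 0
  Node 2: (V_2 - V_1)/13000 + (V_2 - 0)/2 = 0
Collecting terms (coefficients in siemens):
  0.4169·V_1 - 0.00007692·V_2 = 10
  0.5001·V_2 - 0.00007692·V_1 = 0
Determinant D = (0.4169)(0.5001) - (-0.00007692)(-0.00007692) = 0.2085
V_1 = [(10)(0.5001) - (-0.00007692)(0)]/D = 23.98 V
V_2 = [(0.4169)(0) - (10)(-0.00007692)]/D = 0.003689 V
V_th = V_2 - V_3 = 0.003689 - 0 = 0.003689 V
Step 2 — R_th: zero the source — replace V1 by a short circuit (node 3 merges into node 0) — and find the resistance seen between A (node 2) and B (node 0).
Reduce the network between node 2 (A) and node 0 (B) by series/parallel combination:
  Rp1 = R1 ‖ R3 (parallel, both between nodes 0 and 1) = 1/(1/2.4 + 1/5100) = 2.399 Ω
  Rs1 = R2 + Rp1 (series, joined only at node 1) = 13000 + 2.399 = 13000 Ω
  Rp2 = R4 ‖ Rs1 (parallel, both between nodes 0 and 2) = 1/(1/2 + 1/13000) = 2 Ω
R_th = 2 Ω

Final answer: V_th = 0.003689 V, R_th = 2 Ω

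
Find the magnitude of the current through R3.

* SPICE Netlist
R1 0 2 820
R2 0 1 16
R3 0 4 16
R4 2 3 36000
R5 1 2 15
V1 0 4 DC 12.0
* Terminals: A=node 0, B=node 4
Nodal analysis, taking node 4 as the 0 V reference.
Source V1 fixes V_0 = 12 V.
KCL at each unknown node (sum of currents leaving = 0; resistances in Ω):
  Node 1: (V_1 - 12)/16 + (V_1 - V_2)/15 = 0
  Node 2: (V_2 - 12)/820 + (V_2 - V_3)/36000 + (V_2 - V_1)/15 = 0
  Node 3: (V_3 - V_2)/36000 = 0
Collecting terms (coefficients in siemens):
  0.1292·V_1 - 0.06667·V_2 = 0.75
  0.06791·V_2 - 0.06667·V_1 - 0.00002778·V_3 = 0.01463
  0.00002778·V_3 - 0.00002778·V_2 = 0
Solving these 3 simultaneous equations (Gaussian elimination) gives:
  V_1 = 12 V, V_2 = 12 V, V_3 = 12 V
I_R3 = (V_0 - V_4)/R3 = (12 - 0)/16 = 0.75 A
|I_R3| = 0.75 A

Final answer: |I_R3| = 0.75 A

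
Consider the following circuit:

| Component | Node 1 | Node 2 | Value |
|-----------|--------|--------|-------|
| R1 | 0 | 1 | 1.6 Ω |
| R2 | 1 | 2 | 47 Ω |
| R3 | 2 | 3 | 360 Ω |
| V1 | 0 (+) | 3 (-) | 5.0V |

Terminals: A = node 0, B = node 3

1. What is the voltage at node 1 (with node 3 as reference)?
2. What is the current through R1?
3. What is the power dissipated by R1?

Nodal analysis, taking node 3 as the 0 V reference.
Source V1 fixes V_0 = 5 V.
KCL at each unknown node (sum of currents leaving = 0; resistances in Ω):
  Node 1: (V_1 - 5)/1.6 + (V_1 - V_2)/47 = 0
  Node 2: (V_2 - V_1)/47 + (V_2 - 0)/360 = 0
Collecting terms (coefficients in siemens):
  0.6463·V_1 - 0.02128·V_2 = 3.125
  0.02405·V_2 - 0.02128·V_1 = 0
Determinant D = (0.6463)(0.02405) - (-0.02128)(-0.02128) = 0.01509
V_1 = [(3.125)(0.02405) - (-0.02128)(0)]/D = 4.98 V
V_2 = [(0.6463)(0) - (3.125)(-0.02128)]/D = 4.405 V
Part 1:
  Read off the nodal solution: V_1 = 4.98 V
Part 2:
  I_R1 = (V_0 - V_1)/R1 = (5 - 4.98)/1.6 = 0.01224 A
  Magnitude: I_R1 = 0.01224 A
Part 3:
  I_R1 = (V_0 - V_1)/R1 = (5 - 4.98)/1.6 = 0.01224 A
  P_R1 = I_R1² × R1 = (0.01224)² × 1.6 = 0.0002396 W

Final answers:
1. V_1 = 4.98 V
2. I_R1 = 0.01224 A
3. P_R1 = 0.0002396 W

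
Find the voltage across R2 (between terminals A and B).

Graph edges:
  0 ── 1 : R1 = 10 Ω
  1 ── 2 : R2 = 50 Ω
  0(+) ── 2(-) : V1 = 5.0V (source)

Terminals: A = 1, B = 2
R1 and R2 are in series across V1 (node 0 → node 1 → node 2), and the output A–B is taken across R2, so this is a voltage divider.
Series current: I = V1/(R1 + R2) = 5/(10 + 50) = 5/60 = 0.08333 A
V_R2 = I × R2 = V1 × R2/(R1 + R2) = 5 × 50/60 = 4.167 V

Final answer: 4.167 V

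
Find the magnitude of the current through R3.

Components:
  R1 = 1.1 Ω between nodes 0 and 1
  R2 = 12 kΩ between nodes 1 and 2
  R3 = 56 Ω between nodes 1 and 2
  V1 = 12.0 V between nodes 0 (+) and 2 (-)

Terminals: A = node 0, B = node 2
Nodal analysis, taking node 2 as the 0 V reference.
Source V1 fixes V_0 = 12 V.
KCL at each unknown node (sum of currents leaving = 0; resistances in Ω):
  Node 1: (V_1 - 12)/1.1 + (V_1 - 0)/12000 + (V_1 - 0)/56 = 0
Collecting terms: 0.927 × V_1 = 10.91  =>  V_1 = 11.77 V
I_R3 = (V_1 - V_2)/R3 = (11.77 - 0)/56 = 0.2101 A
|I_R3| = 0.2101 A

Final answer: |I_R3| = 0.2101 A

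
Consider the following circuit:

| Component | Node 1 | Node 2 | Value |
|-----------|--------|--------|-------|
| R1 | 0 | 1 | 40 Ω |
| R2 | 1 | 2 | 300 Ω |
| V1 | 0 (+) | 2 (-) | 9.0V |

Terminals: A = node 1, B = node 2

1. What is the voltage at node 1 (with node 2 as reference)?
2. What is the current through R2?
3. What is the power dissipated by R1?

Nodal analysis, taking node 2 as the 0 V reference.
Source V1 fixes V_0 = 9 V.
KCL at each unknown node (sum of currents leaving = 0; resistances in Ω):
  Node 1: (V_1 - 9)/40 + (V_1 - 0)/300 = 0
Collecting terms: 0.02833 × V_1 = 0.225  =>  V_1 = 7.941 V
Part 1:
  Read off the nodal solution: V_1 = 7.941 V
Part 2:
  I_R2 = (V_1 - V_2)/R2 = (7.941 - 0)/300 = 0.02647 A
  Magnitude: I_R2 = 0.02647 A
Part 3:
  I_R1 = (V_0 - V_1)/R1 = (9 - 7.941)/40 = 0.02647 A
  P_R1 = I_R1² × R1 = (0.02647)² × 40 = 0.02803 W

Final answers:
1. V_1 = 7.941 V
2. I_R2 = 0.02647 A
3. P_R1 = 0.02803 W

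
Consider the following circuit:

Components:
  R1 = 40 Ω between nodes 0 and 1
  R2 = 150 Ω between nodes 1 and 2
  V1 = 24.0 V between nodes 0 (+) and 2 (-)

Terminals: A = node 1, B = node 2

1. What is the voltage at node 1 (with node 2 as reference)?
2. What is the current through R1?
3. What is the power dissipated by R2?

Nodal analysis, taking node 2 as the 0 V reference.
Source V1 fixes V_0 = 24 V.
KCL at each unknown node (sum of currents leaving = 0; resistances in Ω):
  Node 1: (V_1 - 24)/40 + (V_1 - 0)/150 = 0
Collecting terms: 0.03167 × V_1 = 0.6  =>  V_1 = 18.95 V
Part 1:
  Read off the nodal solution: V_1 = 18.95 V
Part 2:
  I_R1 = (V_0 - V_1)/R1 = (24 - 18.95)/40 = 0.1263 A
  Magnitude: I_R1 = 0.1263 A
Part 3:
  I_R2 = (V_1 - V_2)/R2 = (18.95 - 0)/150 = 0.1263 A
  P_R2 = I_R2² × R2 = (0.1263)² × 150 = 2.393 W

Final answers:
1. V_1 = 18.95 V
2. I_R1 = 0.1263 A
3. P_R2 = 2.393 W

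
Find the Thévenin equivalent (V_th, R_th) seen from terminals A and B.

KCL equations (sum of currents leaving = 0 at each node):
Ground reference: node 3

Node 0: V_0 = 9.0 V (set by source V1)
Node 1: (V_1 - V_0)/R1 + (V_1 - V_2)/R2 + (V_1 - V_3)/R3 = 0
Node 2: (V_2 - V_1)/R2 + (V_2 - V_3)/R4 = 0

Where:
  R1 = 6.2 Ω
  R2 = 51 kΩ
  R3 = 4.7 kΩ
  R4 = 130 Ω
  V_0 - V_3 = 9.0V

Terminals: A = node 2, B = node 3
Step 1 — V_th is the open-circuit voltage V_A - V_B (nothing connected across the terminals).
Nodal analysis, taking node 3 as the 0 V reference.
Source V1 fixes V_0 = 9 V.
KCL at each unknown node (sum of currents leaving = 0; resistances in Ω):
  Node 1: (V_1 - 9)/6.2 + (V_1 - V_2)/51000 + (V_1 - 0)/4700 = 0
  Node 2: (V_2 - V_1)/51000 + (V_2 - 0)/130 = 0
Collecting terms (coefficients in siemens):
  0.1615·V_1 - 0.00001961·V_2 = 1.452
  0.007712·V_2 - 0.00001961·V_1 = 0
Determinant D = (0.1615)(0.007712) - (-0.00001961)(-0.00001961) = 0.001246
V_1 = [(1.452)(0.007712) - (-0.00001961)(0)]/D = 8.987 V
V_2 = [(0.1615)(0) - (1.452)(-0.00001961)]/D = 0.02285 V
V_th = V_2 - V_3 = 0.02285 - 0 = 0.02285 V
Step 2 — R_th: zero the source — replace V1 by a short circuit (node 3 merges into node 0) — and find the resistance seen between A (node 2) and B (node 0).
Reduce the network between node 2 (A) and node 0 (B) by series/parallel combination:
  Rp1 = R1 ‖ R3 (parallel, both between nodes 0 and 1) = 1/(1/6.2 + 1/4700) = 6.192 Ω
  Rs1 = R2 + Rp1 (series, joined only at node 1) = 51000 + 6.192 = 51010 Ω
  Rp2 = R4 ‖ Rs1 (parallel, both between nodes 0 and 2) = 1/(1/130 + 1/51010) = 129.7 Ω
R_th = 129.7 Ω

Final answer: V_th = 0.02285 V, R_th = 129.7 Ω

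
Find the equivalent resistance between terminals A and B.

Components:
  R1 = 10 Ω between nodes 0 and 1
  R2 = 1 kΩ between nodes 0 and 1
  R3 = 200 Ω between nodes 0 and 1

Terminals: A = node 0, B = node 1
Reduce the network between node 0 (A) and node 1 (B) by series/parallel combination:
  Rp1 = R1 ‖ R2 ‖ R3 (parallel, all between nodes 0 and 1) = 1/(1/10 + 1/1000 + 1/200) = 9.434 Ω
R_eq = 9.434 Ω

Final answer: 9.434 Ω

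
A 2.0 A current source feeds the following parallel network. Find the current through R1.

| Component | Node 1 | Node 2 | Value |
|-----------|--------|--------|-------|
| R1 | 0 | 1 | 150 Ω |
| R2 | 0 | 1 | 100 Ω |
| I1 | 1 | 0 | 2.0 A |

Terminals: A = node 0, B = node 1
All resistors sit directly between nodes 0 and 1, so they are in parallel and share one voltage V; the full source current 2 A splits among them.
1/R_par = 1/150 + 1/100 = 0.01667 S  =>  R_par = 60 Ω
V = I × R_par = 2 × 60 = 120 V
I_R1 = V/R1 = 120/150 = 0.8 A

Final answer: 0.8 A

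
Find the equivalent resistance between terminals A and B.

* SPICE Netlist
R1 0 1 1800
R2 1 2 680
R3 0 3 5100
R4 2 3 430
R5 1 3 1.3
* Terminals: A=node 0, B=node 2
The network is not a plain series/parallel combination. Inject a 1 A test current into terminal A (node 0) and return it from terminal B (node 2); then R_eq = V_A / (1 A).
Nodal analysis, taking node 2 as the 0 V reference.
Current source I_test pushes 1 A into node 0 and draws it out of node 2.
KCL at each unknown node (sum of currents leaving = 0; resistances in Ω):
  Node 0: (V_0 - V_1)/1800 + (V_0 - V_3)/5100 - 1 = 0
  Node 1: (V_1 - V_0)/1800 + (V_1 - 0)/680 + (V_1 - V_3)/1.3 = 0
  Node 3: (V_3 - V_0)/5100 + (V_3 - V_1)/1.3 + (V_3 - 0)/430 = 0
Collecting terms (coefficients in siemens):
  0.0007516·V_0 - 0.0005556·V_1 - 0.0001961·V_3 = 1
  0.7713·V_1 - 0.0005556·V_0 - 0.7692·V_3 = 0
  0.7718·V_3 - 0.0001961·V_0 - 0.7692·V_1 = 0
Solving these 3 simultaneous equations (Gaussian elimination) gives:
  V_0 = 1594 V, V_1 = 263.7 V, V_3 = 263.2 V
R_eq = V_0 / 1 A = 1594 Ω = 1.594 kΩ

Final answer: 1.594 kΩ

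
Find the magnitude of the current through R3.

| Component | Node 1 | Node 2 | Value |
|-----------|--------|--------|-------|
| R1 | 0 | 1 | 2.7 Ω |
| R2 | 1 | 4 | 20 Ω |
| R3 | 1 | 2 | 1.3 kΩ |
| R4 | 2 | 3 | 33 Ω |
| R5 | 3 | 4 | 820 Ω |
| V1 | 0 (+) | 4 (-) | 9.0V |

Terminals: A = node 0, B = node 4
Nodal analysis, taking node 4 as the 0 V reference.
Source V1 fixes V_0 = 9 V.
KCL at each unknown node (sum of currents leaving = 0; resistances in Ω):
  Node 1: (V_1 - 9)/2.7 + (V_1 - 0)/20 + (V_1 - V_2)/1300 = 0
  Node 2: (V_2 - V_1)/1300 + (V_2 - V_3)/33 = 0
  Node 3: (V_3 - V_2)/33 + (V_3 - 0)/820 = 0
Collecting terms (coefficients in siemens):
  0.4211·V_1 - 0.0007692·V_2 = 3.333
  0.03107·V_2 - 0.0007692·V_1 - 0.0303·V_3 = 0
  0.03152·V_3 - 0.0303·V_2 = 0
Solving these 3 simultaneous equations (Gaussian elimination) gives:
  V_1 = 7.921 V, V_2 = 3.138 V, V_3 = 3.017 V
I_R3 = (V_1 - V_2)/R3 = (7.921 - 3.138)/1300 = 0.003679 A
|I_R3| = 0.003679 A

Final answer: |I_R3| = 0.003679 A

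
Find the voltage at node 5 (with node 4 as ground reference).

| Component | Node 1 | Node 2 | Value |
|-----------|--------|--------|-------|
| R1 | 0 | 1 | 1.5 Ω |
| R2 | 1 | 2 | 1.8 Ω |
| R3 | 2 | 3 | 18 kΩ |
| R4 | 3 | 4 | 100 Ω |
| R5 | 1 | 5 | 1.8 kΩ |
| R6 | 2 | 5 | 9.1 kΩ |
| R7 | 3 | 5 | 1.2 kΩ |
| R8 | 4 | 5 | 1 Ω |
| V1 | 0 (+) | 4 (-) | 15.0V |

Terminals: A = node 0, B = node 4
Nodal analysis, taking node 4 as the 0 V reference.
Source V1 fixes V_0 = 15 V.
KCL at each unknown node (sum of currents leaving = 0; resistances in Ω):
  Node 1: (V_1 - 15)/1.5 + (V_1 - V_2)/1.8 + (V_1 - V_5)/1800 = 0
  Node 2: (V_2 - V_1)/1.8 + (V_2 - V_3)/18000 + (V_2 - V_5)/9100 = 0
  Node 3: (V_3 - V_2)/18000 + (V_3 - 0)/100 + (V_3 - V_5)/1200 = 0
  Node 5: (V_5 - V_1)/1800 + (V_5 - V_2)/9100 + (V_5 - V_3)/1200 + (V_5 - 0)/1 = 0
Collecting terms (coefficients in siemens):
  1.223·V_1 - 0.5556·V_2 - 0.0005556·V_5 = 10
  0.5557·V_2 - 0.5556·V_1 - 0.00005556·V_3 - 0.0001099·V_5 = 0
  0.01089·V_3 - 0.00005556·V_2 - 0.0008333·V_5 = 0
  1.001·V_5 - 0.0005556·V_1 - 0.0001099·V_2 - 0.0008333·V_3 = 0
Solving these 4 simultaneous equations (Gaussian elimination) gives:
  V_1 = 14.98 V, V_2 = 14.98 V, V_3 = 0.07719 V, V_5 = 0.01002 V
The requested potential is V_5 = 0.01002 V.

Final answer: V_5 = 0.01002 V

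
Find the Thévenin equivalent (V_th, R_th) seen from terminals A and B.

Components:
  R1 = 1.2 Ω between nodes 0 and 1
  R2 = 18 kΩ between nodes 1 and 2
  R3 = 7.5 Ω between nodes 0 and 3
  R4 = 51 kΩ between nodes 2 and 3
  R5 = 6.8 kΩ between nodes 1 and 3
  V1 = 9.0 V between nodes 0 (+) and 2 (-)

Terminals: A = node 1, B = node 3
Step 1 — V_th is the open-circuit voltage V_A - V_B (nothing connected across the terminals).
Nodal analysis, taking node 2 as the 0 V reference.
Source V1 fixes V_0 = 9 V.
KCL at each unknown node (sum of currents leaving = 0; resistances in Ω):
  Node 1: (V_1 - 9)/1.2 + (V_1 - 0)/18000 + (V_1 - V_3)/6800 = 0
  Node 3: (V_3 - 9)/7.5 + (V_3 - 0)/51000 + (V_3 - V_1)/6800 = 0
Collecting terms (coefficients in siemens):
  0.8335·V_1 - 0.0001471·V_3 = 7.5
  0.1335·V_3 - 0.0001471·V_1 = 1.2
Determinant D = (0.8335)(0.1335) - (-0.0001471)(-0.0001471) = 0.1113
V_1 = [(7.5)(0.1335) - (-0.0001471)(1.2)]/D = 8.999 V
V_3 = [(0.8335)(1.2) - (7.5)(-0.0001471)]/D = 8.999 V
V_th = V_1 - V_3 = 8.999 - 8.999 = 0.0007225 V
Step 2 — R_th: zero the source — replace V1 by a short circuit (node 2 merges into node 0) — and find the resistance seen between A (node 1) and B (node 3).
Reduce the network between node 1 (A) and node 3 (B) by series/parallel combination:
  Rp1 = R1 ‖ R2 (parallel, both between nodes 0 and 1) = 1/(1/1.2 + 1/18000) = 1.2 Ω
  Rp2 = R3 ‖ R4 (parallel, both between nodes 0 and 3) = 1/(1/7.5 + 1/51000) = 7.499 Ω
  Rs1 = Rp1 + Rp2 (series, joined only at node 0) = 1.2 + 7.499 = 8.699 Ω
  Rp3 = R5 ‖ Rs1 (parallel, both between nodes 1 and 3) = 1/(1/6800 + 1/8.699) = 8.688 Ω
R_th = 8.688 Ω

Final answer: V_th = 0.0007225 V, R_th = 8.688 Ω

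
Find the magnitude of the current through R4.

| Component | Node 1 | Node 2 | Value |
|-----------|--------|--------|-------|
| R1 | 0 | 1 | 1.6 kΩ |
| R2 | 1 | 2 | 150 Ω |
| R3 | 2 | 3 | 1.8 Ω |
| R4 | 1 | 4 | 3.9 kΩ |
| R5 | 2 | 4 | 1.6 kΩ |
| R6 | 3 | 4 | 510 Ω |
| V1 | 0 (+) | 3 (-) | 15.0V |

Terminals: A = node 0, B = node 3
Nodal analysis, taking node 3 as the 0 V reference.
Source V1 fixes V_0 = 15 V.
KCL at each unknown node (sum of currents leaving = 0; resistances in Ω):
  Node 1: (V_1 - 15)/1600 + (V_1 - V_2)/150 + (V_1 - V_4)/3900 = 0
  Node 2: (V_2 - V_1)/150 + (V_2 - 0)/1.8 + (V_2 - V_4)/1600 = 0
  Node 4: (V_4 - V_1)/3900 + (V_4 - V_2)/1600 + (V_4 - 0)/510 = 0
Collecting terms (coefficients in siemens):
  0.007548·V_1 - 0.006667·V_2 - 0.0002564·V_4 = 0.009375
  0.5628·V_2 - 0.006667·V_1 - 0.000625·V_4 = 0
  0.002842·V_4 - 0.0002564·V_1 - 0.000625·V_2 = 0
Solving these 3 simultaneous equations (Gaussian elimination) gives:
  V_1 = 1.259 V, V_2 = 0.01505 V, V_4 = 0.1169 V
I_R4 = (V_1 - V_4)/R4 = (1.259 - 0.1169)/3900 = 0.0002929 A
|I_R4| = 0.0002929 A

Final answer: |I_R4| = 0.0002929 A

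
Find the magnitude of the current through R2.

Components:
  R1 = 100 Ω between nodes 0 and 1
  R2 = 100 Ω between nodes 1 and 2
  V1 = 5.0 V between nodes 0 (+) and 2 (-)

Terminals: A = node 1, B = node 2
Nodal analysis, taking node 2 as the 0 V reference.
Source V1 fixes V_0 = 5 V.
KCL at each unknown node (sum of currents leaving = 0; resistances in Ω):
  Node 1: (V_1 - 5)/100 + (V_1 - 0)/100 = 0
Collecting terms: 0.02 × V_1 = 0.05  =>  V_1 = 2.5 V
I_R2 = (V_1 - V_2)/R2 = (2.5 - 0)/100 = 0.025 A
|I_R2| = 0.025 A

Final answer: |I_R2| = 0.025 A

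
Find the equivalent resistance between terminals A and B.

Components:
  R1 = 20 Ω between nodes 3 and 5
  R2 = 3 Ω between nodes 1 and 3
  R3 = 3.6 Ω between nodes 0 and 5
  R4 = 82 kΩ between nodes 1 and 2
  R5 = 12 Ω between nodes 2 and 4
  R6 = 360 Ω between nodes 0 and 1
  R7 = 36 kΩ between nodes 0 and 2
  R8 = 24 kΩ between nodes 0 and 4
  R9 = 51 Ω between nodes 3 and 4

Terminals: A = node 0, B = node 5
The network is not a plain series/parallel combination. Inject a 1 A test current into terminal A (node 0) and return it from terminal B (node 5); then R_eq = V_A / (1 A).
Nodal analysis, taking node 5 as the 0 V reference.
Current source I_test pushes 1 A into node 0 and draws it out of node 5.
KCL at each unknown node (sum of currents leaving = 0; resistances in Ω):
  Node 0: (V_0 - 0)/3.6 + (V_0 - V_1)/360 + (V_0 - V_2)/36000 + (V_0 - V_4)/24000 - 1 = 0
  Node 1: (V_1 - V_0)/360 + (V_1 - V_3)/3 + (V_1 - V_2)/82000 = 0
  Node 2: (V_2 - V_0)/36000 + (V_2 - V_1)/82000 + (V_2 - V_4)/12 = 0
  Node 3: (V_3 - V_1)/3 + (V_3 - 0)/20 + (V_3 - V_4)/51 = 0
  Node 4: (V_4 - V_0)/24000 + (V_4 - V_2)/12 + (V_4 - V_3)/51 = 0
Collecting terms (coefficients in siemens):
  0.2806·V_0 - 0.002778·V_1 - 0.00002778·V_2 - 0.00004167·V_4 = 1
  0.3361·V_1 - 0.002778·V_0 - 0.0000122·V_2 - 0.3333·V_3 = 0
  0.08337·V_2 - 0.00002778·V_0 - 0.0000122·V_1 - 0.08333·V_4 = 0
  0.4029·V_3 - 0.3333·V_1 - 0.01961·V_4 = 0
  0.103·V_4 - 0.00004167·V_0 - 0.08333·V_2 - 0.01961·V_3 = 0
Solving these 5 simultaneous equations (Gaussian elimination) gives:
  V_0 = 3.566 V, V_1 = 0.2185 V, V_2 = 0.2037 V, V_3 = 0.1906 V
  V_4 = 0.2025 V
R_eq = V_0 / 1 A = 3.566 Ω

Final answer: 3.566 Ω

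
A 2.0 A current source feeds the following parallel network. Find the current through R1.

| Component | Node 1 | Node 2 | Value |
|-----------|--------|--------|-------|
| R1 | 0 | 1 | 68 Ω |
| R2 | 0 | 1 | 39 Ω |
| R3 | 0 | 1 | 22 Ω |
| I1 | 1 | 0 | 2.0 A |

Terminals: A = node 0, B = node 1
All resistors sit directly between nodes 0 and 1, so they are in parallel and share one voltage V; the full source current 2 A splits among them.
1/R_par = 1/68 + 1/39 + 1/22 = 0.0858 S  =>  R_par = 11.65 Ω
V = I × R_par = 2 × 11.65 = 23.31 V
I_R1 = V/R1 = 23.31/68 = 0.3428 A

Final answer: 0.3428 A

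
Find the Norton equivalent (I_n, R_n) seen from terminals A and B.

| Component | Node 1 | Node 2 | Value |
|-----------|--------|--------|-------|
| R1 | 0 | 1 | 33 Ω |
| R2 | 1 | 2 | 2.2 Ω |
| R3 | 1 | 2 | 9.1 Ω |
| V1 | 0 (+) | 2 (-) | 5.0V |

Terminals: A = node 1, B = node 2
Find the Thévenin equivalent first; then I_n = V_th/R_th and R_n = R_th.
Step 1 — V_th is the open-circuit voltage V_A - V_B (nothing connected across the terminals).
Nodal analysis, taking node 2 as the 0 V reference.
Source V1 fixes V_0 = 5 V.
KCL at each unknown node (sum of currents leaving = 0; resistances in Ω):
  Node 1: (V_1 - 5)/33 + (V_1 - 0)/2.2 + (V_1 - 0)/9.1 = 0
Collecting terms: 0.5947 × V_1 = 0.1515  =>  V_1 = 0.2548 V
V_th = V_1 - V_2 = 0.2548 - 0 = 0.2548 V
Step 2 — R_th: zero the source — replace V1 by a short circuit (node 2 merges into node 0) — and find the resistance seen between A (node 1) and B (node 0).
Reduce the network between node 1 (A) and node 0 (B) by series/parallel combination:
  Rp1 = R1 ‖ R2 ‖ R3 (parallel, all between nodes 0 and 1) = 1/(1/33 + 1/2.2 + 1/9.1) = 1.681 Ω
R_th = 1.681 Ω
I_n = V_th/R_th = 0.2548/1.681 = 0.1515 A, and R_n = R_th = 1.681 Ω

Final answer: I_n = 0.1515 A, R_n = 1.681 Ω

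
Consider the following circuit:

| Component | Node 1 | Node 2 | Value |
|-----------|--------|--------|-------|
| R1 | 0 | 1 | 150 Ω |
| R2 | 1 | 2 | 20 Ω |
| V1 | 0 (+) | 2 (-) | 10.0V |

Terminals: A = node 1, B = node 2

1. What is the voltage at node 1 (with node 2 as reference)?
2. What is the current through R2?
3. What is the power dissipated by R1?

Nodal analysis, taking node 2 as the 0 V reference.
Source V1 fixes V_0 = 10 V.
KCL at each unknown node (sum of currents leaving = 0; resistances in Ω):
  Node 1: (V_1 - 10)/150 + (V_1 - 0)/20 = 0
Collecting terms: 0.05667 × V_1 = 0.06667  =>  V_1 = 1.176 V
Part 1:
  Read off the nodal solution: V_1 = 1.176 V
Part 2:
  I_R2 = (V_1 - V_2)/R2 = (1.176 - 0)/20 = 0.05882 A
  Magnitude: I_R2 = 0.05882 A
Part 3:
  I_R1 = (V_0 - V_1)/R1 = (10 - 1.176)/150 = 0.05882 A
  P_R1 = I_R1² × R1 = (0.05882)² × 150 = 0.519 W

Final answers:
1. V_1 = 1.176 V
2. I_R2 = 0.05882 A
3. P_R1 = 0.519 W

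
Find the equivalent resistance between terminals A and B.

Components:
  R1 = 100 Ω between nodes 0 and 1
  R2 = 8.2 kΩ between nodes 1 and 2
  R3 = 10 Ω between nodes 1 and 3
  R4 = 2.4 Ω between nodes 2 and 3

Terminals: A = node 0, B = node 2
Reduce the network between node 0 (A) and node 2 (B) by series/parallel combination:
  Rs1 = R3 + R4 (series, joined only at node 3) = 10 + 2.4 = 12.4 Ω
  Rp1 = R2 ‖ Rs1 (parallel, both between nodes 1 and 2) = 1/(1/8200 + 1/12.4) = 12.38 Ω
  Rs2 = R1 + Rp1 (series, joined only at node 1) = 100 + 12.38 = 112.4 Ω
R_eq = 112.4 Ω

Final answer: 112.4 Ω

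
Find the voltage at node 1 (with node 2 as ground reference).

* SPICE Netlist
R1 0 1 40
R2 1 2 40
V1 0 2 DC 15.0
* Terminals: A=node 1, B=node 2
Nodal analysis, taking node 2 as the 0 V reference.
Source V1 fixes V_0 = 15 V.
KCL at each unknown node (sum of currents leaving = 0; resistances in Ω):
  Node 1: (V_1 - 15)/40 + (V_1 - 0)/40 = 0
Collecting terms: 0.05 × V_1 = 0.375  =>  V_1 = 7.5 V
The requested potential is V_1 = 7.5 V.

Final answer: V_1 = 7.5 V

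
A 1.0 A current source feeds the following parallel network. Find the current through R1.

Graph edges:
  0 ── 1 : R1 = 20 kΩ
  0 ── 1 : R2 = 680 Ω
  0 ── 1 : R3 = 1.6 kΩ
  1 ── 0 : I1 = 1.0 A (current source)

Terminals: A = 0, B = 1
All resistors sit directly between nodes 0 and 1, so they are in parallel and share one voltage V; the full source current 1 A splits among them.
1/R_par = 1/20000 + 1/680 + 1/1600 = 0.002146 S  =>  R_par = 466.1 Ω
V = I × R_par = 1 × 466.1 = 466.1 V
I_R1 = V/R1 = 466.1/20000 = 0.0233 A

Final answer: 0.0233 A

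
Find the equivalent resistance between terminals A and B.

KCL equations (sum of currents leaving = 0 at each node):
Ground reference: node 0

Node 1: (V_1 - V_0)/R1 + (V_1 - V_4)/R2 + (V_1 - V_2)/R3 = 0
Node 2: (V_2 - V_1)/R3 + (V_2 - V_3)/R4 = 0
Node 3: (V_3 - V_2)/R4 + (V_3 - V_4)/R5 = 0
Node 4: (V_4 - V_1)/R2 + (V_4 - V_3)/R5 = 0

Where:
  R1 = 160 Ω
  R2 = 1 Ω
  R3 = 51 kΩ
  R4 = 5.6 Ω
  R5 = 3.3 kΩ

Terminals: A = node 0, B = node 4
Reduce the network between node 0 (A) and node 4 (B) by series/parallel combination:
  Rs1 = R3 + R4 (series, joined only at node 2) = 51000 + 5.6 = 51010 Ω
  Rs2 = R5 + Rs1 (series, joined only at node 3) = 3300 + 51010 = 54310 Ω
  Rp1 = R2 ‖ Rs2 (parallel, both between nodes 1 and 4) = 1/(1/1 + 1/54310) = 1 Ω
  Rs3 = R1 + Rp1 (series, joined only at node 1) = 160 + 1 = 161 Ω
R_eq = 161 Ω

Final answer: 161 Ω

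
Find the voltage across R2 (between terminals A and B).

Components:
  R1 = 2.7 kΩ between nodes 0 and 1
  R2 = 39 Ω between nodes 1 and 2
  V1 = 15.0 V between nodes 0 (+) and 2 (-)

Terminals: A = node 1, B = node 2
R1 and R2 are in series across V1 (node 0 → node 1 → node 2), and the output A–B is taken across R2, so this is a voltage divider.
Series current: I = V1/(R1 + R2) = 15/(2700 + 39) = 15/2739 = 0.005476 A
V_R2 = I × R2 = V1 × R2/(R1 + R2) = 15 × 39/2739 = 0.2136 V

Final answer: 0.2136 V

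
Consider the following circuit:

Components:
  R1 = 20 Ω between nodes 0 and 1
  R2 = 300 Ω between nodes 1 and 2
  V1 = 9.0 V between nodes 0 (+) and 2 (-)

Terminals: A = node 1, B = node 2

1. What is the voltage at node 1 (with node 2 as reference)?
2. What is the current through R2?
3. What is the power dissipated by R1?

Nodal analysis, taking node 2 as the 0 V reference.
Source V1 fixes V_0 = 9 V.
KCL at each unknown node (sum of currents leaving = 0; resistances in Ω):
  Node 1: (V_1 - 9)/20 + (V_1 - 0)/300 = 0
Collecting terms: 0.05333 × V_1 = 0.45  =>  V_1 = 8.438 V
Part 1:
  Read off the nodal solution: V_1 = 8.438 V
Part 2:
  I_R2 = (V_1 - V_2)/R2 = (8.438 - 0)/300 = 0.02813 A
  Magnitude: I_R2 = 0.02813 A
Part 3:
  I_R1 = (V_0 - V_1)/R1 = (9 - 8.438)/20 = 0.02813 A
  P_R1 = I_R1² × R1 = (0.02813)² × 20 = 0.01582 W

Final answers:
1. V_1 = 8.438 V
2. I_R2 = 0.02813 A
3. P_R1 = 0.01582 W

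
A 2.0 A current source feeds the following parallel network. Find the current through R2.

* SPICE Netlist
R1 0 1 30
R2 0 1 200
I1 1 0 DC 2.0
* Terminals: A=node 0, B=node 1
All resistors sit directly between nodes 0 and 1, so they are in parallel and share one voltage V; the full source current 2 A splits among them.
1/R_par = 1/30 + 1/200 = 0.03833 S  =>  R_par = 26.09 Ω
V = I × R_par = 2 × 26.09 = 52.17 V
I_R2 = V/R2 = 52.17/200 = 0.2609 A

Final answer: 0.2609 A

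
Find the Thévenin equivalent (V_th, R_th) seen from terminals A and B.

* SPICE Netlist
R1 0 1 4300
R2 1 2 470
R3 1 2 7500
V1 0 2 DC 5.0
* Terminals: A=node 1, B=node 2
Step 1 — V_th is the open-circuit voltage V_A - V_B (nothing connected across the terminals).
Nodal analysis, taking node 2 as the 0 V reference.
Source V1 fixes V_0 = 5 V.
KCL at each unknown node (sum of currents leaving = 0; resistances in Ω):
  Node 1: (V_1 - 5)/4300 + (V_1 - 0)/470 + (V_1 - 0)/7500 = 0
Collecting terms: 0.002494 × V_1 = 0.001163  =>  V_1 = 0.4663 V
V_th = V_1 - V_2 = 0.4663 - 0 = 0.4663 V
Step 2 — R_th: zero the source — replace V1 by a short circuit (node 2 merges into node 0) — and find the resistance seen between A (node 1) and B (node 0).
Reduce the network between node 1 (A) and node 0 (B) by series/parallel combination:
  Rp1 = R1 ‖ R2 ‖ R3 (parallel, all between nodes 0 and 1) = 1/(1/4300 + 1/470 + 1/7500) = 401 Ω
R_th = 401 Ω

Final answer: V_th = 0.4663 V, R_th = 401 Ω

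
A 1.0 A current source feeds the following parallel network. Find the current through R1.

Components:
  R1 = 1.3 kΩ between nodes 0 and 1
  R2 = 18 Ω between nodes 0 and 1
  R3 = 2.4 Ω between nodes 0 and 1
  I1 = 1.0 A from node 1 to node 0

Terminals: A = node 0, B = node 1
All resistors sit directly between nodes 0 and 1, so they are in parallel and share one voltage V; the full source current 1 A splits among them.
1/R_par = 1/1300 + 1/18 + 1/2.4 = 0.473 S  =>  R_par = 2.114 Ω
V = I × R_par = 1 × 2.114 = 2.114 V
I_R1 = V/R1 = 2.114/1300 = 0.001626 A

Final answer: 0.001626 A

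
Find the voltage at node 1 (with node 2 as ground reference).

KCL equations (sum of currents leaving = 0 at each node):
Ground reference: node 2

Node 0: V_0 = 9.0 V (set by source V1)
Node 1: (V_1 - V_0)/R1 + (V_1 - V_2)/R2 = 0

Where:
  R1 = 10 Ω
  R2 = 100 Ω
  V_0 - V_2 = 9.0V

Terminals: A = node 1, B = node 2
Nodal analysis, taking node 2 as the 0 V reference.
Source V1 fixes V_0 = 9 V.
KCL at each unknown node (sum of currents leaving = 0; resistances in Ω):
  Node 1: (V_1 - 9)/10 + (V_1 - 0)/100 = 0
Collecting terms: 0.11 × V_1 = 0.9  =>  V_1 = 8.182 V
The requested potential is V_1 = 8.182 V.

Final answer: V_1 = 8.182 V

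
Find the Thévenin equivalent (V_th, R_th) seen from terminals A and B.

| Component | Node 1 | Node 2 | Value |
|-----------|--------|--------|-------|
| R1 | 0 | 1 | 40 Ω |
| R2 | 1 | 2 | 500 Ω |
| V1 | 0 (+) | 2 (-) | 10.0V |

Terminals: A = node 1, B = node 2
Step 1 — V_th is the open-circuit voltage V_A - V_B (nothing connected across the terminals).
Nodal analysis, taking node 2 as the 0 V reference.
Source V1 fixes V_0 = 10 V.
KCL at each unknown node (sum of currents leaving = 0; resistances in Ω):
  Node 1: (V_1 - 10)/40 + (V_1 - 0)/500 = 0
Collecting terms: 0.027 × V_1 = 0.25  =>  V_1 = 9.259 V
V_th = V_1 - V_2 = 9.259 - 0 = 9.259 V
Step 2 — R_th: zero the source — replace V1 by a short circuit (node 2 merges into node 0) — and find the resistance seen between A (node 1) and B (node 0).
Reduce the network between node 1 (A) and node 0 (B) by series/parallel combination:
  Rp1 = R1 ‖ R2 (parallel, both between nodes 0 and 1) = 1/(1/40 + 1/500) = 37.04 Ω
R_th = 37.04 Ω

Final answer: V_th = 9.259 V, R_th = 37.04 Ω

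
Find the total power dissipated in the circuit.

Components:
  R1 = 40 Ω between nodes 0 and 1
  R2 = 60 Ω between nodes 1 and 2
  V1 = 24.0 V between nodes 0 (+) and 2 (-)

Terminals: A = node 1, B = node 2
Nodal analysis, taking node 2 as the 0 V reference.
Source V1 fixes V_0 = 24 V.
KCL at each unknown node (sum of currents leaving = 0; resistances in Ω):
  Node 1: (V_1 - 24)/40 + (V_1 - 0)/60 = 0
Collecting terms: 0.04167 × V_1 = 0.6  =>  V_1 = 14.4 V
Power in each resistor, P = (ΔV)²/R:
  P_R1 = (24 - 14.4)²/40 = 2.304 W
  P_R2 = (14.4 - 0)²/60 = 3.456 W
P_total = P_R1 + P_R2 = 5.76 W

Final answer: 5.76 W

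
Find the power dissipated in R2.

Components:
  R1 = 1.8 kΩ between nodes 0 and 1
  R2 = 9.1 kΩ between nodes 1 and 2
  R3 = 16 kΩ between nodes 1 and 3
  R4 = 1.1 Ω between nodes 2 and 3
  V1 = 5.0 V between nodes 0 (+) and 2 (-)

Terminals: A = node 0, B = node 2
Nodal analysis, taking node 2 as the 0 V reference.
Source V1 fixes V_0 = 5 V.
KCL at each unknown node (sum of currents leaving = 0; resistances in Ω):
  Node 1: (V_1 - 5)/1800 + (V_1 - 0)/9100 + (V_1 - V_3)/16000 = 0
  Node 3: (V_3 - V_1)/16000 + (V_3 - 0)/1.1 = 0
Collecting terms (coefficients in siemens):
  0.0007279·V_1 - 0.0000625·V_3 = 0.002778
  0.9092·V_3 - 0.0000625·V_1 = 0
Determinant D = (0.0007279)(0.9092) - (-0.0000625)(-0.0000625) = 0.0006618
V_1 = [(0.002778)(0.9092) - (-0.0000625)(0)]/D = 3.816 V
V_3 = [(0.0007279)(0) - (0.002778)(-0.0000625)]/D = 0.0002623 V
I_R2 = (V_1 - V_2)/R2 = (3.816 - 0)/9100 = 0.0004193 A
P_R2 = I_R2² × R2 = (0.0004193)² × 9100 = 0.0016 W

Final answer: 0.0016 W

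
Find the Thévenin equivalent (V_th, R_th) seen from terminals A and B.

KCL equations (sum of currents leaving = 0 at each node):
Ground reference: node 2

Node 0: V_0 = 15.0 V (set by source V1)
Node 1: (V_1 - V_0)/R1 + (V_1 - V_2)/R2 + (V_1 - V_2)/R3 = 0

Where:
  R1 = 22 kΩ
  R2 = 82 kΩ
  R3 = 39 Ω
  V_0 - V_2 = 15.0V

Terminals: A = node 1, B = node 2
Step 1 — V_th is the open-circuit voltage V_A - V_B (nothing connected across the terminals).
Nodal analysis, taking node 2 as the 0 V reference.
Source V1 fixes V_0 = 15 V.
KCL at each unknown node (sum of currents leaving = 0; resistances in Ω):
  Node 1: (V_1 - 15)/22000 + (V_1 - 0)/82000 + (V_1 - 0)/39 = 0
Collecting terms: 0.0257 × V_1 = 0.0006818  =>  V_1 = 0.02653 V
V_th = V_1 - V_2 = 0.02653 - 0 = 0.02653 V
Step 2 — R_th: zero the source — replace V1 by a short circuit (node 2 merges into node 0) — and find the resistance seen between A (node 1) and B (node 0).
Reduce the network between node 1 (A) and node 0 (B) by series/parallel combination:
  Rp1 = R1 ‖ R2 ‖ R3 (parallel, all between nodes 0 and 1) = 1/(1/22000 + 1/82000 + 1/39) = 38.91 Ω
R_th = 38.91 Ω

Final answer: V_th = 0.02653 V, R_th = 38.91 Ω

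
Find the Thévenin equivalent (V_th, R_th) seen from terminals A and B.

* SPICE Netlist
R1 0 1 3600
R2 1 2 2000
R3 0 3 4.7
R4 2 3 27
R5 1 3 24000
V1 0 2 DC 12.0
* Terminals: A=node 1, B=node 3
Step 1 — V_th is the open-circuit voltage V_A - V_B (nothing connected across the terminals).
Nodal analysis, taking node 2 as the 0 V reference.
Source V1 fixes V_0 = 12 V.
KCL at each unknown node (sum of currents leaving = 0; resistances in Ω):
  Node 1: (V_1 - 12)/3600 + (V_1 - 0)/2000 + (V_1 - V_3)/24000 = 0
  Node 3: (V_3 - 12)/4.7 + (V_3 - 0)/27 + (V_3 - V_1)/24000 = 0
Collecting terms (coefficients in siemens):
  0.0008194·V_1 - 0.00004167·V_3 = 0.003333
  0.2498·V_3 - 0.00004167·V_1 = 2.553
Determinant D = (0.0008194)(0.2498) - (-0.00004167)(-0.00004167) = 0.0002047
V_1 = [(0.003333)(0.2498) - (-0.00004167)(2.553)]/D = 4.587 V
V_3 = [(0.0008194)(2.553) - (0.003333)(-0.00004167)]/D = 10.22 V
V_th = V_1 - V_3 = 4.587 - 10.22 = -5.632 V
Step 2 — R_th: zero the source — replace V1 by a short circuit (node 2 merges into node 0) — and find the resistance seen between A (node 1) and B (node 3).
Reduce the network between node 1 (A) and node 3 (B) by series/parallel combination:
  Rp1 = R1 ‖ R2 (parallel, both between nodes 0 and 1) = 1/(1/3600 + 1/2000) = 1286 Ω
  Rp2 = R3 ‖ R4 (parallel, both between nodes 0 and 3) = 1/(1/4.7 + 1/27) = 4.003 Ω
  Rs1 = Rp1 + Rp2 (series, joined only at node 0) = 1286 + 4.003 = 1290 Ω
  Rp3 = R5 ‖ Rs1 (parallel, both between nodes 1 and 3) = 1/(1/24000 + 1/1290) = 1224 Ω
R_th = 1.224 kΩ

Final answer: V_th = -5.632 V, R_th = 1.224 kΩ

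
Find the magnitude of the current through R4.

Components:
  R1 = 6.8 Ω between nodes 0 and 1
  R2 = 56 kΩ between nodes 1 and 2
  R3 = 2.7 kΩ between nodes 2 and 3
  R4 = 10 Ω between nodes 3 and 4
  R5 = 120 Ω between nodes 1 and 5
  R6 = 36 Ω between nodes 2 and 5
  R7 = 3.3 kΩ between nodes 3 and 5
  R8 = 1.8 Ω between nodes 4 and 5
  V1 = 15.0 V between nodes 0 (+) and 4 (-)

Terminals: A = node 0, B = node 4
Nodal analysis, taking node 4 as the 0 V reference.
Source V1 fixes V_0 = 15 V.
KCL at each unknown node (sum of currents leaving = 0; resistances in Ω):
  Node 1: (V_1 - 15)/6.8 + (V_1 - V_2)/56000 + (V_1 - V_5)/120 = 0
  Node 2: (V_2 - V_1)/56000 + (V_2 - V_3)/2700 + (V_2 - V_5)/36 = 0
  Node 3: (V_3 - V_2)/2700 + (V_3 - 0)/10 + (V_3 - V_5)/3300 = 0
  Node 5: (V_5 - V_1)/120 + (V_5 - V_2)/36 + (V_5 - V_3)/3300 + (V_5 - 0)/1.8 = 0
Collecting terms (coefficients in siemens):
  0.1554·V_1 - 0.00001786·V_2 - 0.008333·V_5 = 2.206
  0.02817·V_2 - 0.00001786·V_1 - 0.0003704·V_3 - 0.02778·V_5 = 0
  0.1007·V_3 - 0.0003704·V_2 - 0.000303·V_5 = 0
  0.592·V_5 - 0.008333·V_1 - 0.02778·V_2 - 0.000303·V_3 = 0
Solving these 4 simultaneous equations (Gaussian elimination) gives:
  V_1 = 14.21 V, V_2 = 0.2162 V, V_3 = 0.001428 V, V_5 = 0.2101 V
I_R4 = (V_3 - V_4)/R4 = (0.001428 - 0)/10 = 0.0001428 A
|I_R4| = 0.0001428 A

Final answer: |I_R4| = 0.0001428 A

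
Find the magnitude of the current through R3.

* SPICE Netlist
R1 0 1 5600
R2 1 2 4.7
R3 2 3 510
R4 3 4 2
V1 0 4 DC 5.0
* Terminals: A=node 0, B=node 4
Nodal analysis, taking node 4 as the 0 V reference.
Source V1 fixes V_0 = 5 V.
KCL at each unknown node (sum of currents leaving = 0; resistances in Ω):
  Node 1: (V_1 - 5)/5600 + (V_1 - V_2)/4.7 = 0
  Node 2: (V_2 - V_1)/4.7 + (V_2 - V_3)/510 = 0
  Node 3: (V_3 - V_2)/510 + (V_3 - 0)/2 = 0
Collecting terms (coefficients in siemens):
  0.2129·V_1 - 0.2128·V_2 = 0.0008929
  0.2147·V_2 - 0.2128·V_1 - 0.001961·V_3 = 0
  0.502·V_3 - 0.001961·V_2 = 0
Solving these 3 simultaneous equations (Gaussian elimination) gives:
  V_1 = 0.4224 V, V_2 = 0.4185 V, V_3 = 0.001635 V
I_R3 = (V_2 - V_3)/R3 = (0.4185 - 0.001635)/510 = 0.0008174 A
|I_R3| = 0.0008174 A

Final answer: |I_R3| = 0.0008174 A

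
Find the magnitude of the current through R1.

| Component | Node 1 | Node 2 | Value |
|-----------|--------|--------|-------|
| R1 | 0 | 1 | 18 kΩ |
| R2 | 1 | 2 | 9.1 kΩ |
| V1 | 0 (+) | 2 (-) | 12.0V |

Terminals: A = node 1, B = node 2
Nodal analysis, taking node 2 as the 0 V reference.
Source V1 fixes V_0 = 12 V.
KCL at each unknown node (sum of currents leaving = 0; resistances in Ω):
  Node 1: (V_1 - 12)/18000 + (V_1 - 0)/9100 = 0
Collecting terms: 0.0001654 × V_1 = 0.0006667  =>  V_1 = 4.03 V
I_R1 = (V_0 - V_1)/R1 = (12 - 4.03)/18000 = 0.0004428 A
|I_R1| = 0.0004428 A

Final answer: |I_R1| = 0.0004428 A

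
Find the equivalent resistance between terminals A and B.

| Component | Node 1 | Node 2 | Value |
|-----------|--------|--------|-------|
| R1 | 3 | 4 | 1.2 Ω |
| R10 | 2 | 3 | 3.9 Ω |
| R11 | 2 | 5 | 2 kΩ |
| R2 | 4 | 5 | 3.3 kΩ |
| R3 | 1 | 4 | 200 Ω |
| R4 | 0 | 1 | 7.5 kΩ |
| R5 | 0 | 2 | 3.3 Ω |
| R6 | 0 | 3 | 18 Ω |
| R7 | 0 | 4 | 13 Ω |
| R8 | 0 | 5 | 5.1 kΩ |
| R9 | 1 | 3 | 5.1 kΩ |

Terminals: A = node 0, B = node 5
The network is not a plain series/parallel combination. Inject a 1 A test current into terminal A (node 0) and return it from terminal B (node 5); then R_eq = V_A / (1 A).
Nodal analysis, taking node 5 as the 0 V reference.
Current source I_test pushes 1 A into node 0 and draws it out of node 5.
KCL at each unknown node (sum of currents leaving = 0; resistances in Ω):
  Node 0: (V_0 - V_1)/7500 + (V_0 - V_2)/3.3 + (V_0 - V_3)/18 + (V_0 - V_4)/13 + (V_0 - 0)/5100 - 1 = 0
  Node 1: (V_1 - V_0)/7500 + (V_1 - V_4)/200 + (V_1 - V_3)/5100 = 0
  Node 2: (V_2 - V_0)/3.3 + (V_2 - V_3)/3.9 + (V_2 - 0)/2000 = 0
  Node 3: (V_3 - V_0)/18 + (V_3 - V_1)/5100 + (V_3 - V_2)/3.9 + (V_3 - V_4)/1.2 = 0
  Node 4: (V_4 - V_0)/13 + (V_4 - V_1)/200 + (V_4 - V_3)/1.2 + (V_4 - 0)/3300 = 0
Collecting terms (coefficients in siemens):
  0.4358·V_0 - 0.0001333·V_1 - 0.303·V_2 - 0.05556·V_3 - 0.07692·V_4 = 1
  0.005329·V_1 - 0.0001333·V_0 - 0.0001961·V_3 - 0.005·V_4 = 0
  0.5599·V_2 - 0.303·V_0 - 0.2564·V_3 = 0
  1.145·V_3 - 0.05556·V_0 - 0.0001961·V_1 - 0.2564·V_2 - 0.8333·V_4 = 0
  0.9156·V_4 - 0.07692·V_0 - 0.005·V_1 - 0.8333·V_3 = 0
Solving these 5 simultaneous equations (Gaussian elimination) gives:
  V_0 = 1002 V, V_1 = 1000 V, V_2 = 1001 V, V_3 = 1000 V
  V_4 = 1000 V
R_eq = V_0 / 1 A = 1002 Ω = 1.002 kΩ

Final answer: 1.002 kΩ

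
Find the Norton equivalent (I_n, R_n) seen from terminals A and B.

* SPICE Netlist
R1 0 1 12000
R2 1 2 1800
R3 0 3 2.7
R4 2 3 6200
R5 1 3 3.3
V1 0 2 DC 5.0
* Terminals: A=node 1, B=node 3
Find the Thévenin equivalent first; then I_n = V_th/R_th and R_n = R_th.
Step 1 — V_th is the open-circuit voltage V_A - V_B (nothing connected across the terminals).
Nodal analysis, taking node 2 as the 0 V reference.
Source V1 fixes V_0 = 5 V.
KCL at each unknown node (sum of currents leaving = 0; resistances in Ω):
  Node 1: (V_1 - 5)/12000 + (V_1 - 0)/1800 + (V_1 - V_3)/3.3 = 0
  Node 3: (V_3 - 5)/2.7 + (V_3 - 0)/6200 + (V_3 - V_1)/3.3 = 0
Collecting terms (coefficients in siemens):
  0.3037·V_1 - 0.303·V_3 = 0.0004167
  0.6736·V_3 - 0.303·V_1 = 1.852
Determinant D = (0.3037)(0.6736) - (-0.303)(-0.303) = 0.1127
V_1 = [(0.0004167)(0.6736) - (-0.303)(1.852)]/D = 4.981 V
V_3 = [(0.3037)(1.852) - (0.0004167)(-0.303)]/D = 4.99 V
V_th = V_1 - V_3 = 4.981 - 4.99 = -0.009127 V
Step 2 — R_th: zero the source — replace V1 by a short circuit (node 2 merges into node 0) — and find the resistance seen between A (node 1) and B (node 3).
Reduce the network between node 1 (A) and node 3 (B) by series/parallel combination:
  Rp1 = R1 ‖ R2 (parallel, both between nodes 0 and 1) = 1/(1/12000 + 1/1800) = 1565 Ω
  Rp2 = R3 ‖ R4 (parallel, both between nodes 0 and 3) = 1/(1/2.7 + 1/6200) = 2.699 Ω
  Rs1 = Rp1 + Rp2 (series, joined only at node 0) = 1565 + 2.699 = 1568 Ω
  Rp3 = R5 ‖ Rs1 (parallel, both between nodes 1 and 3) = 1/(1/3.3 + 1/1568) = 3.293 Ω
R_th = 3.293 Ω
I_n = V_th/R_th = -0.009127/3.293 = -0.002772 A, and R_n = R_th = 3.293 Ω

Final answer: I_n = -0.002772 A, R_n = 3.293 Ω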